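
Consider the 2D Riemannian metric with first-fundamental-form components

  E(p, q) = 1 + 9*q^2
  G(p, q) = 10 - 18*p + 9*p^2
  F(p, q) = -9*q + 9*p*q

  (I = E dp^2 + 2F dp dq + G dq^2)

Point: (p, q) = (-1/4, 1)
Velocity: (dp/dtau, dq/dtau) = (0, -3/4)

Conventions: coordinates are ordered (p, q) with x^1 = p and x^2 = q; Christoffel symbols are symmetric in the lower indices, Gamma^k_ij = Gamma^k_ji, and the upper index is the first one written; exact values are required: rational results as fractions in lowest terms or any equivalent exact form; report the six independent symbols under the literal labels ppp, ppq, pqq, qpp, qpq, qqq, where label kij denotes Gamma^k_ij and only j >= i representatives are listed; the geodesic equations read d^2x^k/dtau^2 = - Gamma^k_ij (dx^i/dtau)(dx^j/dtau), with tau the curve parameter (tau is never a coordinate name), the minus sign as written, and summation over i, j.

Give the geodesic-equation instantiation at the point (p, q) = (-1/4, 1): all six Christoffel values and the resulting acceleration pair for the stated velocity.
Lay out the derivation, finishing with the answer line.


E = 10, F = -45/4, G = 241/16 at the point
E_p = 0, E_q = 18, F_p = 9, F_q = -45/4, G_p = -45/2, G_q = 0
EG - F^2 = 385/16;  g^inv = (16/385) * [[241/16, 45/4], [45/4, 10]]
first-kind symbols [ij,l] = (1/2)(d_i g_jl + d_j g_il - d_l g_ij): [pp,p] = E_p/2 = 0, [pp,q] = F_p - E_q/2 = 0, [pq,p] = E_q/2 = 9, [pq,q] = G_p/2 = -45/4, [qq,p] = F_q - G_p/2 = 0, [qq,q] = G_q/2 = 0
Gamma^p_ij = (G*[ij,p] - F*[ij,q])/(EG - F^2), Gamma^q_ij = (E*[ij,q] - F*[ij,p])/(EG - F^2)
Gamma_ppp = 0, Gamma_ppq = 144/385, Gamma_pqq = 0, Gamma_qpp = 0, Gamma_qpq = -36/77, Gamma_qqq = 0
d^2p/dtau^2 = -(Gamma_ppp*(0)^2 + 2*Gamma_ppq*(0)*(-3/4) + Gamma_pqq*(-3/4)^2) = 0
d^2q/dtau^2 = -(Gamma_qpp*(0)^2 + 2*Gamma_qpq*(0)*(-3/4) + Gamma_qqq*(-3/4)^2) = 0

Answer: Gamma_ppp = 0, Gamma_ppq = 144/385, Gamma_pqq = 0, Gamma_qpp = 0, Gamma_qpq = -36/77, Gamma_qqq = 0; accelerations (d^2p/dtau^2, d^2q/dtau^2) = (0, 0)


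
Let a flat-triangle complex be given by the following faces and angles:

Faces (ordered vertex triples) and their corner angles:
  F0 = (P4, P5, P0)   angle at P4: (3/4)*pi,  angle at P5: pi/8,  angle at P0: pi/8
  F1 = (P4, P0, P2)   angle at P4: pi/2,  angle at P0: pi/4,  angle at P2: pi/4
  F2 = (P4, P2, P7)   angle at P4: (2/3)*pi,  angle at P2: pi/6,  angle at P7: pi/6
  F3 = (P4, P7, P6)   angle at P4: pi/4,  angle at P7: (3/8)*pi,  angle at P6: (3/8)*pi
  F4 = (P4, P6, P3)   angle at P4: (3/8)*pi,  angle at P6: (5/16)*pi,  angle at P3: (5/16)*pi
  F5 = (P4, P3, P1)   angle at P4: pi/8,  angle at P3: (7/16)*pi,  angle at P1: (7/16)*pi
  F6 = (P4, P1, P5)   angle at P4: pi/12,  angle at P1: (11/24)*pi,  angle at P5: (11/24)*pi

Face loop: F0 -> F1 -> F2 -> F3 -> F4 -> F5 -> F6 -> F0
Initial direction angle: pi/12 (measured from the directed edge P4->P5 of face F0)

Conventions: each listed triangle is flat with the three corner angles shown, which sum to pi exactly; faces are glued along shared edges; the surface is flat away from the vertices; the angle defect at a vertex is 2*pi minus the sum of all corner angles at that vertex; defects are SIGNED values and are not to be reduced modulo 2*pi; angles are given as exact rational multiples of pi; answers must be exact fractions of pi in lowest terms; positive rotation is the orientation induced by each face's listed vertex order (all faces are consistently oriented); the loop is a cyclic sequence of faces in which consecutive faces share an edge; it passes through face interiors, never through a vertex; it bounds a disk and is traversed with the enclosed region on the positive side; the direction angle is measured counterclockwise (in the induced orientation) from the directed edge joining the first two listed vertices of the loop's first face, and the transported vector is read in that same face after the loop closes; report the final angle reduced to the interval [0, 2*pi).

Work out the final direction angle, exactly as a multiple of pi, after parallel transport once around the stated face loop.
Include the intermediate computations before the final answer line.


enclosed vertex P4: corner angles sum to (11/4)*pi, defect = 2*pi - (11/4)*pi = (-3/4)*pi
summing the enclosed defects onto the initial angle, mod 2*pi in the induced orientation:
final angle = pi/12 - (3/4)*pi = (4/3)*pi (mod 2*pi)

Answer: final direction angle = (4/3)*pi


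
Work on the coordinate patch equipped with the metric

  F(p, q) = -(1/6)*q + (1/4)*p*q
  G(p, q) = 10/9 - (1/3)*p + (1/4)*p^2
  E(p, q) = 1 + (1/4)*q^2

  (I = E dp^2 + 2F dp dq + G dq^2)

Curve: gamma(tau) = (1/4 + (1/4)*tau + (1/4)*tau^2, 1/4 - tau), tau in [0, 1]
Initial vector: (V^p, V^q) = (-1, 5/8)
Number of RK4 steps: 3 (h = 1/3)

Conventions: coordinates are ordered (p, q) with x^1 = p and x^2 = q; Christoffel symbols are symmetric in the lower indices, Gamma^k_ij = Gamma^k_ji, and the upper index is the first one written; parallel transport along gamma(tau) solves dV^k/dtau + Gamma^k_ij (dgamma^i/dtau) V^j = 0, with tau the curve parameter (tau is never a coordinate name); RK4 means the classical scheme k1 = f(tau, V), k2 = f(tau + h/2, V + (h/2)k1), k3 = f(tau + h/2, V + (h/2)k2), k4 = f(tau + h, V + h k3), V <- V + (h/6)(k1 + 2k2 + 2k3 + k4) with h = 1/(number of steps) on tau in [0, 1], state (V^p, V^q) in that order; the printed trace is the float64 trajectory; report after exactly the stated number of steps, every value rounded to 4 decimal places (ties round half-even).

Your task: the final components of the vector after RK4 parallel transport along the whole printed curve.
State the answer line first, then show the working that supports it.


Answer: V^p = -0.9178, V^q = 0.6888

gamma'(tau) = (1/4 + (1/2)*tau, -1); f(tau, V)^k = -Gamma^k_ij(gamma(tau)) gamma'^i(tau) V^j; h = 1/3; intermediate values shown to 6 dp
curve data and Christoffel symbols at the stage parameters:
  tau = 0.000000: gamma = (0.250000, 0.250000), gamma' = (0.250000, -1.000000); Gamma_ppp = 0.000000, Gamma_ppq = 0.059016, Gamma_pqq = 0.000000, Gamma_qpp = 0.000000, Gamma_qpq = -0.098361, Gamma_qqq = 0.000000
  tau = 0.166667: gamma = (0.298611, 0.083333), gamma' = (0.333333, -1.000000); Gamma_ppp = 0.000000, Gamma_ppq = 0.020117, Gamma_pqq = 0.000000, Gamma_qpp = 0.000000, Gamma_qpq = -0.088851, Gamma_qqq = 0.000000
  tau = 0.333333: gamma = (0.361111, -0.083333), gamma' = (0.416667, -1.000000); Gamma_ppp = 0.000000, Gamma_ppq = -0.020324, Gamma_pqq = 0.000000, Gamma_qpp = 0.000000, Gamma_qpq = -0.074520, Gamma_qqq = 0.000000
  tau = 0.500000: gamma = (0.437500, -0.250000), gamma' = (0.500000, -1.000000); Gamma_ppp = 0.000000, Gamma_ppq = -0.060753, Gamma_pqq = 0.000000, Gamma_qpp = 0.000000, Gamma_qpq = -0.055690, Gamma_qqq = 0.000000
  tau = 0.666667: gamma = (0.527778, -0.416667), gamma' = (0.583333, -1.000000); Gamma_ppp = 0.000000, Gamma_ppq = -0.099374, Gamma_pqq = 0.000000, Gamma_qpp = 0.000000, Gamma_qpq = -0.033125, Gamma_qqq = 0.000000
  tau = 0.833333: gamma = (0.631944, -0.583333), gamma' = (0.666667, -1.000000); Gamma_ppp = 0.000000, Gamma_ppq = -0.134363, Gamma_pqq = 0.000000, Gamma_qpp = 0.000000, Gamma_qpq = -0.007998, Gamma_qqq = 0.000000
  tau = 1.000000: gamma = (0.750000, -0.750000), gamma' = (0.750000, -1.000000); Gamma_ppp = 0.000000, Gamma_ppq = -0.164134, Gamma_pqq = 0.000000, Gamma_qpp = 0.000000, Gamma_qpq = 0.018237, Gamma_qqq = 0.000000
step 0: V^p = -1.0000, V^q = 0.6250
step 1: k1 = (-0.068238, 0.113730), k2 = (-0.024664, 0.108933), k3 = (-0.024513, 0.108264), k4 = (0.026088, 0.095656); V <- V + (h/6)(k1 + 2k2 + 2k3 + k4): V^p = -1.0078, V^q = 0.6608
step 2: k1 = (0.026078, 0.095619), k2 = (0.081519, 0.074726), k3 = (0.080852, 0.074114), k4 = (0.137207, 0.045736); V <- V + (h/6)(k1 + 2k2 + 2k3 + k4): V^p = -0.9807, V^q = 0.6852
step 3: k1 = (0.137173, 0.045724), k2 = (0.190752, 0.011354), k3 = (0.189039, 0.011252), k4 = (0.235427, -0.026159); V <- V + (h/6)(k1 + 2k2 + 2k3 + k4): V^p = -0.9178, V^q = 0.6888


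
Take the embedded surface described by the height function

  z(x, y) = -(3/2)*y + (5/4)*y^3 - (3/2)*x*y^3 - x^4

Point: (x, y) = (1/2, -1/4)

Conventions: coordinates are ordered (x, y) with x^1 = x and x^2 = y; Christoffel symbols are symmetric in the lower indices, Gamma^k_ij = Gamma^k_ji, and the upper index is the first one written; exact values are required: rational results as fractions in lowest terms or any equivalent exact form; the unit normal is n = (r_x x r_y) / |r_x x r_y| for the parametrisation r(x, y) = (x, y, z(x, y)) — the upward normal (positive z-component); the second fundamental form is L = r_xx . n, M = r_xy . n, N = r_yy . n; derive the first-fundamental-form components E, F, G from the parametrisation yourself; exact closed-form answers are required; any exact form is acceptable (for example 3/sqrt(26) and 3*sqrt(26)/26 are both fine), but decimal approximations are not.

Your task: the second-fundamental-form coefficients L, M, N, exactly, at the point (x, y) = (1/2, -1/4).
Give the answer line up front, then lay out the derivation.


Answer: L = -384*sqrt(52505)/52505, M = -36*sqrt(52505)/52505, N = -96*sqrt(52505)/52505

z_x = -61/128, z_y = -45/32, z_xx = -3, z_xy = -9/32, z_yy = -3/4
E = 20105/16384, F = 2745/4096, G = 3049/1024; answer radicand W^2 = 52505/16384
unnormalised second-form numerators: l = -3, m = -9/32, n = -3/4; L = l/sqrt(52505/16384), and similarly M = m/sqrt(W^2), N = n/sqrt(W^2)


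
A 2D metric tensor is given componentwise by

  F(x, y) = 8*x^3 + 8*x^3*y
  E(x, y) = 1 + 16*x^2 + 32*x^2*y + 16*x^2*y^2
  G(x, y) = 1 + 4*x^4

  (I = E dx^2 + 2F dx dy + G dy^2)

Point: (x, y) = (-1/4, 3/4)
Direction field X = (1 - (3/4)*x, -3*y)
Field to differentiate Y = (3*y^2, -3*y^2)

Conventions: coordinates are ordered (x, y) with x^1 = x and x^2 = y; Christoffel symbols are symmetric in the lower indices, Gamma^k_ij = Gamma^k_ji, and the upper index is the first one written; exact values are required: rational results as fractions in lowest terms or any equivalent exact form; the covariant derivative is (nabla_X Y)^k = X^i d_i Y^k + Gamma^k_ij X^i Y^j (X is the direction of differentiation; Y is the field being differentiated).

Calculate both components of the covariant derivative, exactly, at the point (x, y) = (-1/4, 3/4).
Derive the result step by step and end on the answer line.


E = 65/16, F = -7/32, G = 65/64 at the point
E_x = -49/2, E_y = 7/2, F_x = 21/8, F_y = -1/8, G_x = -1/4, G_y = 0
EG - F^2 = 261/64;  g^inv = (64/261) * [[65/64, 7/32], [7/32, 65/16]]
first-kind symbols [ij,l] = (1/2)(d_i g_jl + d_j g_il - d_l g_ij): [xx,x] = E_x/2 = -49/4, [xx,y] = F_x - E_y/2 = 7/8, [xy,x] = E_y/2 = 7/4, [xy,y] = G_x/2 = -1/8, [yy,x] = F_y - G_x/2 = 0, [yy,y] = G_y/2 = 0
Gamma^x_ij = (G*[ij,x] - F*[ij,y])/(EG - F^2), Gamma^y_ij = (E*[ij,y] - F*[ij,x])/(EG - F^2)
Gamma_xxx = -784/261, Gamma_xxy = 112/261, Gamma_xyy = 0, Gamma_yxx = 56/261, Gamma_yxy = -8/261, Gamma_yyy = 0
X = (19/16, -9/4), Y = (27/16, -27/16) at the point

Answer: (nabla_X Y)^x = -4323/232, (nabla_X Y)^y = 1245/116


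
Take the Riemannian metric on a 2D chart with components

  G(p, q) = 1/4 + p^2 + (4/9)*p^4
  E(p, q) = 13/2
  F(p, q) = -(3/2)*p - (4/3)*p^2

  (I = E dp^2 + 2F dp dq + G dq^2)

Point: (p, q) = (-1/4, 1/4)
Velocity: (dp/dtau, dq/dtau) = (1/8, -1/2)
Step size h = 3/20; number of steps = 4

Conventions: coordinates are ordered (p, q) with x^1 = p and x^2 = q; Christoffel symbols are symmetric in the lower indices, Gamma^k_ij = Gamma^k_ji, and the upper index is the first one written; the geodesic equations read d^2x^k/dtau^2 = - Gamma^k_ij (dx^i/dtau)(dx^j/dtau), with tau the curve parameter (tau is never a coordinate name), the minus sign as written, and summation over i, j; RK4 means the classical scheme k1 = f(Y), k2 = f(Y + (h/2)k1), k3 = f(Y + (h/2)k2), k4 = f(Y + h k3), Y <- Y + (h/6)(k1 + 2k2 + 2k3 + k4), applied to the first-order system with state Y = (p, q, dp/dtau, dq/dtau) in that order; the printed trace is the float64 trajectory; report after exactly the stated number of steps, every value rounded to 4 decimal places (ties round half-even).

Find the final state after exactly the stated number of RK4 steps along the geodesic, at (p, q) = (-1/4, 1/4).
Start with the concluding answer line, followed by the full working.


Answer: p = -0.1763, q = -0.0583, dp/dtau = 0.1206, dq/dtau = -0.5241

f(Y) = (dp/dtau, dq/dtau, -Gamma^p_ij Y'^i Y'^j, -Gamma^q_ij Y'^i Y'^j) with the Gammas evaluated at the stage position; h = 0.150000; intermediate values shown to 6 dp
step 0: p = -0.2500, q = 0.2500, dp/dtau = 0.1250, dq/dtau = -0.5000
step 1:
  k1: at (p, q) = (-0.250000, 0.250000), (dp/dtau, dq/dtau) = (0.125000, -0.500000); Gamma_ppp = 0.124169, Gamma_ppq = 0.039320, Gamma_pqq = 0.042363, Gamma_qpp = -2.767184, Gamma_qpq = -0.876275, Gamma_qqq = -0.039320; k1 = (0.125000, -0.500000, -0.007616, -0.056467)
  k2: at (p, q) = (-0.240625, 0.212500), (dp/dtau, dq/dtau) = (0.124429, -0.504235); Gamma_ppp = 0.126152, Gamma_ppq = 0.037186, Gamma_pqq = 0.040548, Gamma_qpp = -2.889965, Gamma_qpq = -0.851869, Gamma_qqq = -0.037186; k2 = (0.124429, -0.504235, -0.007596, -0.052696)
  k3: at (p, q) = (-0.240668, 0.212182), (dp/dtau, dq/dtau) = (0.124430, -0.503952); Gamma_ppp = 0.126144, Gamma_ppq = 0.037195, Gamma_pqq = 0.040556, Gamma_qpp = -2.889401, Gamma_qpq = -0.851983, Gamma_qqq = -0.037195; k3 = (0.124430, -0.503952, -0.007588, -0.052668)
  k4: at (p, q) = (-0.231335, 0.174407), (dp/dtau, dq/dtau) = (0.123862, -0.507900); Gamma_ppp = 0.127773, Gamma_ppq = 0.035063, Gamma_pqq = 0.038770, Gamma_qpp = -3.012989, Gamma_qpq = -0.826819, Gamma_qqq = -0.035063; k4 = (0.123862, -0.507900, -0.007550, -0.048760)
  Y <- Y + (h/6)(k1 + 2k2 + 2k3 + k4): p = -0.2313, q = 0.1744, dp/dtau = 0.1239, dq/dtau = -0.5079
step 2:
  k1: at (p, q) = (-0.231336, 0.174393), (dp/dtau, dq/dtau) = (0.123862, -0.507899); Gamma_ppp = 0.127773, Gamma_ppq = 0.035063, Gamma_pqq = 0.038770, Gamma_qpp = -3.012989, Gamma_qpq = -0.826819, Gamma_qqq = -0.035063; k1 = (0.123862, -0.507899, -0.007550, -0.048760)
  k2: at (p, q) = (-0.222046, 0.136301), (dp/dtau, dq/dtau) = (0.123295, -0.511556); Gamma_ppp = 0.129026, Gamma_ppq = 0.032940, Gamma_pqq = 0.037013, Gamma_qpp = -3.137210, Gamma_qpq = -0.800916, Gamma_qqq = -0.032940; k2 = (0.123295, -0.511556, -0.007492, -0.044720)
  k3: at (p, q) = (-0.222088, 0.136026), (dp/dtau, dq/dtau) = (0.123300, -0.511253); Gamma_ppp = 0.129021, Gamma_ppq = 0.032949, Gamma_pqq = 0.037021, Gamma_qpp = -3.136640, Gamma_qpq = -0.801037, Gamma_qqq = -0.032949; k3 = (0.123300, -0.511253, -0.007484, -0.044692)
  k4: at (p, q) = (-0.212841, 0.097705), (dp/dtau, dq/dtau) = (0.122739, -0.514603); Gamma_ppp = 0.129880, Gamma_ppq = 0.030841, Gamma_pqq = 0.035291, Gamma_qpp = -3.261320, Gamma_qpq = -0.774424, Gamma_qqq = -0.030841; k4 = (0.122739, -0.514603, -0.007406, -0.040530)
  Y <- Y + (h/6)(k1 + 2k2 + 2k3 + k4): p = -0.2128, q = 0.0977, dp/dtau = 0.1227, dq/dtau = -0.5146
step 3:
  k1: at (p, q) = (-0.212841, 0.097690), (dp/dtau, dq/dtau) = (0.122739, -0.514602); Gamma_ppp = 0.129880, Gamma_ppq = 0.030841, Gamma_pqq = 0.035292, Gamma_qpp = -3.261318, Gamma_qpq = -0.774425, Gamma_qqq = -0.030841; k1 = (0.122739, -0.514602, -0.007406, -0.040529)
  k2: at (p, q) = (-0.203635, 0.059095), (dp/dtau, dq/dtau) = (0.122183, -0.517641); Gamma_ppp = 0.130326, Gamma_ppq = 0.028754, Gamma_pqq = 0.033590, Gamma_qpp = -3.386271, Gamma_qpq = -0.747129, Gamma_qqq = -0.028754; k2 = (0.122183, -0.517641, -0.007309, -0.036250)
  k3: at (p, q) = (-0.203677, 0.058867), (dp/dtau, dq/dtau) = (0.122191, -0.517320); Gamma_ppp = 0.130325, Gamma_ppq = 0.028764, Gamma_pqq = 0.033598, Gamma_qpp = -3.385704, Gamma_qpq = -0.747254, Gamma_qqq = -0.028764; k3 = (0.122191, -0.517320, -0.007301, -0.036222)
  k4: at (p, q) = (-0.194512, 0.020092), (dp/dtau, dq/dtau) = (0.121644, -0.520035); Gamma_ppp = 0.130342, Gamma_ppq = 0.026705, Gamma_pqq = 0.031923, Gamma_qpp = -3.510768, Gamma_qpq = -0.719303, Gamma_qqq = -0.026705; k4 = (0.121644, -0.520035, -0.007183, -0.031833)
  Y <- Y + (h/6)(k1 + 2k2 + 2k3 + k4): p = -0.1945, q = 0.0201, dp/dtau = 0.1216, dq/dtau = -0.5200
step 4:
  k1: at (p, q) = (-0.194512, 0.020076), (dp/dtau, dq/dtau) = (0.121644, -0.520034); Gamma_ppp = 0.130342, Gamma_ppq = 0.026705, Gamma_pqq = 0.031923, Gamma_qpp = -3.510763, Gamma_qpq = -0.719304, Gamma_qqq = -0.026705; k1 = (0.121644, -0.520034, -0.007183, -0.031833)
  k2: at (p, q) = (-0.185389, -0.018926), (dp/dtau, dq/dtau) = (0.121105, -0.522422); Gamma_ppp = 0.129913, Gamma_ppq = 0.024681, Gamma_pqq = 0.030275, Gamma_qpp = -3.635744, Gamma_qpq = -0.690731, Gamma_qqq = -0.024681; k2 = (0.121105, -0.522422, -0.007045, -0.027343)
  k3: at (p, q) = (-0.185430, -0.019106), (dp/dtau, dq/dtau) = (0.121115, -0.522085); Gamma_ppp = 0.129915, Gamma_ppq = 0.024690, Gamma_pqq = 0.030282, Gamma_qpp = -3.635190, Gamma_qpq = -0.690859, Gamma_qqq = -0.024690; k3 = (0.121115, -0.522085, -0.007037, -0.027315)
  k4: at (p, q) = (-0.176345, -0.058237), (dp/dtau, dq/dtau) = (0.120588, -0.524132); Gamma_ppp = 0.129026, Gamma_ppq = 0.022707, Gamma_pqq = 0.028659, Gamma_qpp = -3.759940, Gamma_qpq = -0.661692, Gamma_qqq = -0.022707; k4 = (0.120588, -0.524132, -0.006879, -0.022730)
  Y <- Y + (h/6)(k1 + 2k2 + 2k3 + k4): p = -0.1763, q = -0.0583, dp/dtau = 0.1206, dq/dtau = -0.5241


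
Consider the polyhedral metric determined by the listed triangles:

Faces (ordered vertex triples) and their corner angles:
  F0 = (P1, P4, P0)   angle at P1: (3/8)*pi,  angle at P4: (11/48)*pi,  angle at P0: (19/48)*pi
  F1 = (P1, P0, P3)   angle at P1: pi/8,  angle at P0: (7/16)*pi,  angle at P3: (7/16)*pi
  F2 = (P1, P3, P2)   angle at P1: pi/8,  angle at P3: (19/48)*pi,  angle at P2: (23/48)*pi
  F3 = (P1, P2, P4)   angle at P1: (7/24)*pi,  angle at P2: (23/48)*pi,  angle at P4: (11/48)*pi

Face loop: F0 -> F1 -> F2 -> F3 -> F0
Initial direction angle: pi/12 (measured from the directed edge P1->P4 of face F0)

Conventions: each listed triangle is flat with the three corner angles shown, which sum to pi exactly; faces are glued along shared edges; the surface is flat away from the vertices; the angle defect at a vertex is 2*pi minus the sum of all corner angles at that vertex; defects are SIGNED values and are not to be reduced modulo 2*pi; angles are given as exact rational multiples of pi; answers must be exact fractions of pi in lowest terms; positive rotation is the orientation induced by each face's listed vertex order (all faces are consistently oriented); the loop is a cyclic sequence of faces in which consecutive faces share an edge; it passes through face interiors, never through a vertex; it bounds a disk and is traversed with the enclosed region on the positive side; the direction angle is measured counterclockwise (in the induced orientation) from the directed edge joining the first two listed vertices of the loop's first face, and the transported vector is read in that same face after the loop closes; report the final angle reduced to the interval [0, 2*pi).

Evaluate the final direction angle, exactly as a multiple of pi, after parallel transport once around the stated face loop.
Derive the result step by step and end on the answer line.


enclosed vertex P1: corner angles sum to (11/12)*pi, defect = 2*pi - (11/12)*pi = (13/12)*pi
final direction = starting direction + enclosed defect total, reduced mod 2*pi (induced orientation)
final angle = pi/12 + (13/12)*pi = (7/6)*pi (mod 2*pi)

Answer: final direction angle = (7/6)*pi


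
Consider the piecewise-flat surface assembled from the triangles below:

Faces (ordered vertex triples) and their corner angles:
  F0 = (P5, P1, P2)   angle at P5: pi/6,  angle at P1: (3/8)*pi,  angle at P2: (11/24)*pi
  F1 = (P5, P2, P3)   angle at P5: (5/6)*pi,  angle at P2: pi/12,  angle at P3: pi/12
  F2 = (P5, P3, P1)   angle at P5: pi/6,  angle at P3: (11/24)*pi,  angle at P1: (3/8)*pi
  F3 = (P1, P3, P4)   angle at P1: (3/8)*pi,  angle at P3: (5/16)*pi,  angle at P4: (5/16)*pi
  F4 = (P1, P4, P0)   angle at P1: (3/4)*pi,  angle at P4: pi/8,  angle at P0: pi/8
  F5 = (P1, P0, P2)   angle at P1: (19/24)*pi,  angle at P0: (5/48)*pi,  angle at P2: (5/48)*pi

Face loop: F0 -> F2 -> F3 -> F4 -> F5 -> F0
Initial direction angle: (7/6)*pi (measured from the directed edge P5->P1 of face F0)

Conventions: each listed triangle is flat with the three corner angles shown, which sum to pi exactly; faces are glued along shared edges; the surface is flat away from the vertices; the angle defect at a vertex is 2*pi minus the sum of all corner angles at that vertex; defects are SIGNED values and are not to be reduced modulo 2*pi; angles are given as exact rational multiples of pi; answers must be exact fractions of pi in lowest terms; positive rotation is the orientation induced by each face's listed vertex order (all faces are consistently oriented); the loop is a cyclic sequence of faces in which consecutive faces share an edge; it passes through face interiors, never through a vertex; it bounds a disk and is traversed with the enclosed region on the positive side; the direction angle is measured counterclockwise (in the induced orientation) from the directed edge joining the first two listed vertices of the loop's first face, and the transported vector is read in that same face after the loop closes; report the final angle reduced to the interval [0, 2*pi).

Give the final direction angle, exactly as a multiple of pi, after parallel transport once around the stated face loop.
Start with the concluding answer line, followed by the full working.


Answer: final direction angle = pi/2

enclosed vertex P1: corner angles sum to (8/3)*pi, defect = 2*pi - (8/3)*pi = (-2/3)*pi
summing the enclosed defects onto the initial angle, mod 2*pi in the induced orientation:
final angle = (7/6)*pi - (2/3)*pi = pi/2 (mod 2*pi)


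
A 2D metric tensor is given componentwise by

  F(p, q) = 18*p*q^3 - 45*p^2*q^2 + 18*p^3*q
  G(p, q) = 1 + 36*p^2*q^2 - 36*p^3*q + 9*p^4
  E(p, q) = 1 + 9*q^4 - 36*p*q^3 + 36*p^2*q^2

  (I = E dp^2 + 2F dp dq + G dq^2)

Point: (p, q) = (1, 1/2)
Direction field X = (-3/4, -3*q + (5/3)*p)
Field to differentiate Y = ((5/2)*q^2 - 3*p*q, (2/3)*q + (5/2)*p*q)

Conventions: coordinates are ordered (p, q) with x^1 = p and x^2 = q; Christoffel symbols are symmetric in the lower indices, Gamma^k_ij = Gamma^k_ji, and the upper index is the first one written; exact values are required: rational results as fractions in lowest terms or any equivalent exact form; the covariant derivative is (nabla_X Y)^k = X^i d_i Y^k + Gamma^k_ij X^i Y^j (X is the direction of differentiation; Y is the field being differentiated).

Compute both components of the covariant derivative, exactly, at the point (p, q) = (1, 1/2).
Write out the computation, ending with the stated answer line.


E = 97/16, F = 0, G = 1 at the point
E_p = 27/2, E_q = 27/2, F_p = 27/4, F_q = -27/2, G_p = 0, G_q = 0
EG - F^2 = 97/16;  g^inv = (16/97) * [[1, 0], [0, 97/16]]
first-kind symbols [ij,l] = (1/2)(d_i g_jl + d_j g_il - d_l g_ij): [pp,p] = E_p/2 = 27/4, [pp,q] = F_p - E_q/2 = 0, [pq,p] = E_q/2 = 27/4, [pq,q] = G_p/2 = 0, [qq,p] = F_q - G_p/2 = -27/2, [qq,q] = G_q/2 = 0
Gamma^p_ij = (G*[ij,p] - F*[ij,q])/(EG - F^2), Gamma^q_ij = (E*[ij,q] - F*[ij,p])/(EG - F^2)
Gamma_ppp = 108/97, Gamma_ppq = 108/97, Gamma_pqq = -216/97, Gamma_qpp = 0, Gamma_qpq = 0, Gamma_qqq = 0
X = (-3/4, 1/6), Y = (-7/8, 19/12) at the point

Answer: (nabla_X Y)^p = -349/1164, (nabla_X Y)^q = -59/144


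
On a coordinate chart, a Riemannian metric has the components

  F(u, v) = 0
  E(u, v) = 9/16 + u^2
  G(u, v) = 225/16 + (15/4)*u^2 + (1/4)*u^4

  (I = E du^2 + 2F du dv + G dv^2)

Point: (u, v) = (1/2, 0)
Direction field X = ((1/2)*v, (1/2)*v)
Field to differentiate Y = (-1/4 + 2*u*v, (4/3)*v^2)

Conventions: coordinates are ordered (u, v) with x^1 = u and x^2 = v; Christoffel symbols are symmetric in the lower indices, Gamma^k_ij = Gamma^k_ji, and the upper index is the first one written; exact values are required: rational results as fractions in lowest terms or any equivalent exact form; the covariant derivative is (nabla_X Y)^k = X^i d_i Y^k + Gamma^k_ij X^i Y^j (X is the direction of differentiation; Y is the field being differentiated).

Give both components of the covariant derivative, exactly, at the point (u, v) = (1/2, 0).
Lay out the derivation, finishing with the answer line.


E = 13/16, F = 0, G = 961/64 at the point
E_u = 1, E_v = 0, F_u = 0, F_v = 0, G_u = 31/8, G_v = 0
EG - F^2 = 12493/1024;  g^inv = (1024/12493) * [[961/64, 0], [0, 13/16]]
first-kind symbols [ij,l] = (1/2)(d_i g_jl + d_j g_il - d_l g_ij): [uu,u] = E_u/2 = 1/2, [uu,v] = F_u - E_v/2 = 0, [uv,u] = E_v/2 = 0, [uv,v] = G_u/2 = 31/16, [vv,u] = F_v - G_u/2 = -31/16, [vv,v] = G_v/2 = 0
Gamma^u_ij = (G*[ij,u] - F*[ij,v])/(EG - F^2), Gamma^v_ij = (E*[ij,v] - F*[ij,u])/(EG - F^2)
Gamma_uuu = 8/13, Gamma_uuv = 0, Gamma_uvv = -31/13, Gamma_vuu = 0, Gamma_vuv = 4/31, Gamma_vvv = 0
X = (0, 0), Y = (-1/4, 0) at the point

Answer: (nabla_X Y)^u = 0, (nabla_X Y)^v = 0


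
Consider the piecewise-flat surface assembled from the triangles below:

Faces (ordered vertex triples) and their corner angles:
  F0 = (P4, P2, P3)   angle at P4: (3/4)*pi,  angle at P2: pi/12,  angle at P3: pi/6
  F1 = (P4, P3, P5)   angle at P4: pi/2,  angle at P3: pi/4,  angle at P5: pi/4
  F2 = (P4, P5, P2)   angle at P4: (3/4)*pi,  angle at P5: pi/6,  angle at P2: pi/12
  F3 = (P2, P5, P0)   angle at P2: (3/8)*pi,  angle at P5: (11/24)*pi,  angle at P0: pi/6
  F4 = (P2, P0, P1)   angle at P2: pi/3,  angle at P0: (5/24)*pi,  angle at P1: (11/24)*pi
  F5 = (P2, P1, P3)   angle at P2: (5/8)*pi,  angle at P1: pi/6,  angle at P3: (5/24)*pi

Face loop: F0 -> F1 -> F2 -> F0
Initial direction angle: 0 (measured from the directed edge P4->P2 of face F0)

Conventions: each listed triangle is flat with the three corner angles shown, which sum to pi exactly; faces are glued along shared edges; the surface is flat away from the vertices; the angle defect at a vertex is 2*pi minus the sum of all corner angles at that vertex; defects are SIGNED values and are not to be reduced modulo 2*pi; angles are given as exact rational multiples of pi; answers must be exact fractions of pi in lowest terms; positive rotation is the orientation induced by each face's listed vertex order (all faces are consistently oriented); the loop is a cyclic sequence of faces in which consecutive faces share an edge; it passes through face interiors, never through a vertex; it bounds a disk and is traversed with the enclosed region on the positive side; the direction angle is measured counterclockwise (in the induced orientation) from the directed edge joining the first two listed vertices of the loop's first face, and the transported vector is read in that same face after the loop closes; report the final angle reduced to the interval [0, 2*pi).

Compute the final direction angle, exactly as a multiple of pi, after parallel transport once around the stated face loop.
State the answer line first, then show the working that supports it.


Answer: final direction angle = 0

enclosed vertex P4: corner angles sum to 2*pi, defect = 2*pi - 2*pi = 0
the rotation equals the total enclosed defect, so the final angle is initial + defects (mod 2*pi)
final angle = 0 + 0 = 0 (mod 2*pi)


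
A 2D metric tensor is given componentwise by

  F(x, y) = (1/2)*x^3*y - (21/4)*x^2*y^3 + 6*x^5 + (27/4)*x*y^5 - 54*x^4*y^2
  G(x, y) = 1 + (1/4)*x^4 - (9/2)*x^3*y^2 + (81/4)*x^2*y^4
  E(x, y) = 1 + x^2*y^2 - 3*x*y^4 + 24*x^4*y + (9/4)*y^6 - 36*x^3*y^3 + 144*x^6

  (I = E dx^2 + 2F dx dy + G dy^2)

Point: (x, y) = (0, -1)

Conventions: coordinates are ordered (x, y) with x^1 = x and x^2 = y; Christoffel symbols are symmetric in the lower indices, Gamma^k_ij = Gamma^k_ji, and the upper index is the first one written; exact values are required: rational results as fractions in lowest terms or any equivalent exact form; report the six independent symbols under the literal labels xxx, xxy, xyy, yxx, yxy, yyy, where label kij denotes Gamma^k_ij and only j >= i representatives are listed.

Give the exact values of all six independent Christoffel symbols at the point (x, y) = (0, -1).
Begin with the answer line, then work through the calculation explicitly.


Answer: Gamma_xxx = -6/13, Gamma_xxy = -27/13, Gamma_xyy = 0, Gamma_yxx = 0, Gamma_yxy = 0, Gamma_yyy = 0

E = 13/4, F = 0, G = 1 at the point
E_x = -3, E_y = -27/2, F_x = -27/4, F_y = 0, G_x = 0, G_y = 0
EG - F^2 = 13/4;  g^inv = (4/13) * [[1, 0], [0, 13/4]]
first-kind symbols [ij,l] = (1/2)(d_i g_jl + d_j g_il - d_l g_ij): [xx,x] = E_x/2 = -3/2, [xx,y] = F_x - E_y/2 = 0, [xy,x] = E_y/2 = -27/4, [xy,y] = G_x/2 = 0, [yy,x] = F_y - G_x/2 = 0, [yy,y] = G_y/2 = 0
Gamma^x_ij = (G*[ij,x] - F*[ij,y])/(EG - F^2), Gamma^y_ij = (E*[ij,y] - F*[ij,x])/(EG - F^2)


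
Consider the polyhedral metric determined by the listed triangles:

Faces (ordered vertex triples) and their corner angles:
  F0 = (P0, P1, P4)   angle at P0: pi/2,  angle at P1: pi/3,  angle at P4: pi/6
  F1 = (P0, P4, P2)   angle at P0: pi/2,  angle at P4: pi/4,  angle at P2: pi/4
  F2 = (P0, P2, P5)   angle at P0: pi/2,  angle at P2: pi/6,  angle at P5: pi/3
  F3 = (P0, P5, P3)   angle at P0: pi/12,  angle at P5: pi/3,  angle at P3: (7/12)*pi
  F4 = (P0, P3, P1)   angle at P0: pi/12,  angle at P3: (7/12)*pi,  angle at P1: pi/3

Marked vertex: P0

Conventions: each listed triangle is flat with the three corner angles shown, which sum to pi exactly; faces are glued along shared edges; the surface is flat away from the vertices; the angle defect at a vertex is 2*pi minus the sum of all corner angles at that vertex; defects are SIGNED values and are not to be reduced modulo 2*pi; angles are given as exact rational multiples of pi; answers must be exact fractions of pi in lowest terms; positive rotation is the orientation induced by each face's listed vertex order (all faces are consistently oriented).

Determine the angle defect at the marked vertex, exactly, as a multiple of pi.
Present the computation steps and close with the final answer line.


Sum of corner angles at P0: (5/3)*pi
defect = 2*pi - (5/3)*pi

Answer: defect(P0) = pi/3


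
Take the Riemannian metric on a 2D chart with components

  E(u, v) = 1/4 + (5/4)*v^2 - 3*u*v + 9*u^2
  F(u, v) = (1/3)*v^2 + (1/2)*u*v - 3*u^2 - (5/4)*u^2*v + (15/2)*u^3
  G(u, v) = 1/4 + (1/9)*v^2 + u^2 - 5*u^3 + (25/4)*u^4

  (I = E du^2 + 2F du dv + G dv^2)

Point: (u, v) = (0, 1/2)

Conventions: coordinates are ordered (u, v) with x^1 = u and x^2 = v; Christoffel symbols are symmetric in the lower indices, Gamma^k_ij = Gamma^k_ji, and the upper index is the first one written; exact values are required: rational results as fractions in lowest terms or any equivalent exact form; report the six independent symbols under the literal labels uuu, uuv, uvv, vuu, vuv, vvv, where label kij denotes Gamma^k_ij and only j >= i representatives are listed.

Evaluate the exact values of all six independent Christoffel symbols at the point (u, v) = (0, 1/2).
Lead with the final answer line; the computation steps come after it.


Answer: Gamma_uuu = -51/43, Gamma_uuv = 50/43, Gamma_uvv = 76/129, Gamma_vuu = -171/172, Gamma_vuv = -15/43, Gamma_vvv = 1/43

E = 9/16, F = 1/12, G = 5/18 at the point
E_u = -3/2, E_v = 5/4, F_u = 1/4, F_v = 1/3, G_u = 0, G_v = 1/9
EG - F^2 = 43/288;  g^inv = (288/43) * [[5/18, -1/12], [-1/12, 9/16]]
first-kind symbols [ij,l] = (1/2)(d_i g_jl + d_j g_il - d_l g_ij): [uu,u] = E_u/2 = -3/4, [uu,v] = F_u - E_v/2 = -3/8, [uv,u] = E_v/2 = 5/8, [uv,v] = G_u/2 = 0, [vv,u] = F_v - G_u/2 = 1/3, [vv,v] = G_v/2 = 1/18
Gamma^u_ij = (G*[ij,u] - F*[ij,v])/(EG - F^2), Gamma^v_ij = (E*[ij,v] - F*[ij,u])/(EG - F^2)


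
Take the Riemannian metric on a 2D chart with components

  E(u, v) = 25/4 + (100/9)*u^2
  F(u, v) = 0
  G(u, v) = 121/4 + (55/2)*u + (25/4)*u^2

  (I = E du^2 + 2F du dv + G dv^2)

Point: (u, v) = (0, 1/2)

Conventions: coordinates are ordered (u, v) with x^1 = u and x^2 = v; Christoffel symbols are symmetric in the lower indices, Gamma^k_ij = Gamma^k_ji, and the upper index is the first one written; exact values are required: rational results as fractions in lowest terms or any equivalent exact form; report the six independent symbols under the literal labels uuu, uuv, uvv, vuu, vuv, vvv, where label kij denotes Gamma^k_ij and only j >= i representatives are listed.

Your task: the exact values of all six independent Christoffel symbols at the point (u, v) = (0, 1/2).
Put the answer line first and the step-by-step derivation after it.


Answer: Gamma_uuu = 0, Gamma_uuv = 0, Gamma_uvv = -11/5, Gamma_vuu = 0, Gamma_vuv = 5/11, Gamma_vvv = 0

E = 25/4, F = 0, G = 121/4 at the point
E_u = 0, E_v = 0, F_u = 0, F_v = 0, G_u = 55/2, G_v = 0
EG - F^2 = 3025/16;  g^inv = (16/3025) * [[121/4, 0], [0, 25/4]]
first-kind symbols [ij,l] = (1/2)(d_i g_jl + d_j g_il - d_l g_ij): [uu,u] = E_u/2 = 0, [uu,v] = F_u - E_v/2 = 0, [uv,u] = E_v/2 = 0, [uv,v] = G_u/2 = 55/4, [vv,u] = F_v - G_u/2 = -55/4, [vv,v] = G_v/2 = 0
Gamma^u_ij = (G*[ij,u] - F*[ij,v])/(EG - F^2), Gamma^v_ij = (E*[ij,v] - F*[ij,u])/(EG - F^2)


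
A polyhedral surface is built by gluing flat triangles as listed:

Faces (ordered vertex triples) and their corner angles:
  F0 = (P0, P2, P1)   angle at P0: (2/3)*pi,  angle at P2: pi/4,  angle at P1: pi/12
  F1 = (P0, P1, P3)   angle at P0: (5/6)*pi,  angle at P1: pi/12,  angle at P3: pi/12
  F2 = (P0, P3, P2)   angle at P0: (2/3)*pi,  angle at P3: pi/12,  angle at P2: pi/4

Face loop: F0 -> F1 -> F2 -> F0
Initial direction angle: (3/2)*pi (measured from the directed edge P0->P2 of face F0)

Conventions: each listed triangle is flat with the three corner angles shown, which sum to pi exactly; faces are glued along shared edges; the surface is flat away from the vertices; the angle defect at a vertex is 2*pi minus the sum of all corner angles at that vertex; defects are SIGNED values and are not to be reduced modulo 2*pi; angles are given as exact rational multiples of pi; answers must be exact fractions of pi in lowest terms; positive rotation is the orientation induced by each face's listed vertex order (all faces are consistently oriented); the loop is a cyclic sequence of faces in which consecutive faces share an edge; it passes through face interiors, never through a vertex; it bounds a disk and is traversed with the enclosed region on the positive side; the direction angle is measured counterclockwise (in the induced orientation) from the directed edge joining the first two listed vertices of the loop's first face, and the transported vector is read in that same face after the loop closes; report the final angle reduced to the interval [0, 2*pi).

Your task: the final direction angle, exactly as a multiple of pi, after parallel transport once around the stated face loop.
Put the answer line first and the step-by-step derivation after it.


Answer: final direction angle = (4/3)*pi

enclosed vertex P0: corner angles sum to (13/6)*pi, defect = 2*pi - (13/6)*pi = -pi/6
the final direction is the initial angle plus the enclosed defects, taken mod 2*pi in the induced orientation
final angle = (3/2)*pi - pi/6 = (4/3)*pi (mod 2*pi)


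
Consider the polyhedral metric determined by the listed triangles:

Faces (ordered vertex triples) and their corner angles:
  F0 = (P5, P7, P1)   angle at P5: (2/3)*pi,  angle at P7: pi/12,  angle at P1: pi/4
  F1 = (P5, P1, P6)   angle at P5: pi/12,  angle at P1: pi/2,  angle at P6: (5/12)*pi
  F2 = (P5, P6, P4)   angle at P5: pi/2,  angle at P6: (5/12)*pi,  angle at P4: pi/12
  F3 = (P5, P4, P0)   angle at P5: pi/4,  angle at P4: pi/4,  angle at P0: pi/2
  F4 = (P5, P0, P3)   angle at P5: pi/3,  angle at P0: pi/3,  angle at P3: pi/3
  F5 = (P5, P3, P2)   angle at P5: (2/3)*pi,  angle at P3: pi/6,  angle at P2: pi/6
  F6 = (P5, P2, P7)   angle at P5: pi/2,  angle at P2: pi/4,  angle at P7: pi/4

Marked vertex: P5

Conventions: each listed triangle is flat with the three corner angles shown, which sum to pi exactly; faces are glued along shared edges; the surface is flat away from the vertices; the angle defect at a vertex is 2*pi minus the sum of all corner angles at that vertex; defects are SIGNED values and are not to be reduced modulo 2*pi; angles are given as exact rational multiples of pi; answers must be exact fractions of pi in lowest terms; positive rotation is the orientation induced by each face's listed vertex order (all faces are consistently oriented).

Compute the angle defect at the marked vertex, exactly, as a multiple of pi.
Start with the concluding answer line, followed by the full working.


Answer: defect(P5) = -pi

Sum of corner angles at P5: 3*pi
defect = 2*pi - 3*pi


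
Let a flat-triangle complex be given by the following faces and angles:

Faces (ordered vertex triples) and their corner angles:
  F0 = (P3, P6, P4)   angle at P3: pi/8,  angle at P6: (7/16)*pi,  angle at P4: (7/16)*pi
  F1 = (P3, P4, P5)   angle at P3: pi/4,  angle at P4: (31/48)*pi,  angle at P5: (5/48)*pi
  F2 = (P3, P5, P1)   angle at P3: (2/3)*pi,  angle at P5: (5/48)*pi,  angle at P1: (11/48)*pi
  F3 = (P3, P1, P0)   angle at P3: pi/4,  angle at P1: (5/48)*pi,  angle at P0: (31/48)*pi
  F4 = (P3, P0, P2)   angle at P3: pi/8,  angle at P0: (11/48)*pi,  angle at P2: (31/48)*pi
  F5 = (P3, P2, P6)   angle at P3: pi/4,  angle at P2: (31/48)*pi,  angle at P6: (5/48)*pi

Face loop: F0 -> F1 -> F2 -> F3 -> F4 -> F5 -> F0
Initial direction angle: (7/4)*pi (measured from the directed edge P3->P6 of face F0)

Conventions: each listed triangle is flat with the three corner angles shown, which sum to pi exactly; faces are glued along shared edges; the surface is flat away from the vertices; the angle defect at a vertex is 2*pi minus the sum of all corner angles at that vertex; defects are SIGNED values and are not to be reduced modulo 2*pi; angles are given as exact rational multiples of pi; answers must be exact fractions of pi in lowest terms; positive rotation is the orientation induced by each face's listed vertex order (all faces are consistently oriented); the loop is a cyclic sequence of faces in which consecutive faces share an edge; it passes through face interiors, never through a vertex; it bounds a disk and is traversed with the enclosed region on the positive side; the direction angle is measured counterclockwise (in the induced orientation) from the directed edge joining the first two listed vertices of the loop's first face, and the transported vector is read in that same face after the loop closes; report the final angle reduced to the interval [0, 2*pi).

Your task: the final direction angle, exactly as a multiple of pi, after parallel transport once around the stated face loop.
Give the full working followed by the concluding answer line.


enclosed vertex P3: corner angles sum to (5/3)*pi, defect = 2*pi - (5/3)*pi = pi/3
the rotation equals the total enclosed defect, so the final angle is initial + defects (mod 2*pi)
final angle = (7/4)*pi + pi/3 = pi/12 (mod 2*pi)

Answer: final direction angle = pi/12


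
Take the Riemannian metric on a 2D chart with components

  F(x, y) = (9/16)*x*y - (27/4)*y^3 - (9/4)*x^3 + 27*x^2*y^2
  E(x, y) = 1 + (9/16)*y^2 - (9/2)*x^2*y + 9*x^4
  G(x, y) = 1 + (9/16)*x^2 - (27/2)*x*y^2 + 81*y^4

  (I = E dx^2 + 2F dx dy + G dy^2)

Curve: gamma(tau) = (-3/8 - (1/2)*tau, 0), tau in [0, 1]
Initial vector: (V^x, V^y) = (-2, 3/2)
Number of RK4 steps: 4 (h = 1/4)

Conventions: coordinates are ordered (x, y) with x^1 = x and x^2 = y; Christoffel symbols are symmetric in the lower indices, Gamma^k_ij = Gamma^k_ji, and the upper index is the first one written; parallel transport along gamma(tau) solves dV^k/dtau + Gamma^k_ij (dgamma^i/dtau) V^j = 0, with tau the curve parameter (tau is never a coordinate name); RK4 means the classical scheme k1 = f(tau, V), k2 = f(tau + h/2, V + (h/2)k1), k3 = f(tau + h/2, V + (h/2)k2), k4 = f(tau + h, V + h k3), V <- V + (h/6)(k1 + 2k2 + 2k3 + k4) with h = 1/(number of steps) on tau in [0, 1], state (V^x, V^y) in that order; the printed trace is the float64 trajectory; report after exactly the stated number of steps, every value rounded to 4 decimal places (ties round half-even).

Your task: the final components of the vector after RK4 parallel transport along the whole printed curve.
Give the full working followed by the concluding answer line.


gamma'(tau) = (-1/2, 0); f(tau, V)^k = -Gamma^k_ij(gamma(tau)) gamma'^i(tau) V^j; h = 1/4; intermediate values shown to 6 dp
curve data and Christoffel symbols at the stage parameters:
  tau = 0.000000: gamma = (-0.375000, 0.000000), gamma' = (-0.500000, 0.000000); Gamma_xxx = -0.755098, Gamma_xxy = -0.251699, Gamma_xyy = 0.000000, Gamma_yxx = -0.503399, Gamma_yxy = -0.167800, Gamma_yyy = 0.000000
  tau = 0.125000: gamma = (-0.437500, 0.000000), gamma' = (-0.500000, 0.000000); Gamma_xxx = -1.048651, Gamma_xxy = -0.299615, Gamma_xyy = 0.000000, Gamma_yxx = -0.599229, Gamma_yxy = -0.171208, Gamma_yyy = 0.000000
  tau = 0.250000: gamma = (-0.500000, 0.000000), gamma' = (-0.500000, 0.000000); Gamma_xxx = -1.321101, Gamma_xxy = -0.330275, Gamma_xyy = 0.000000, Gamma_yxx = -0.660550, Gamma_yxy = -0.165138, Gamma_yyy = 0.000000
  tau = 0.375000: gamma = (-0.562500, 0.000000), gamma' = (-0.500000, 0.000000); Gamma_xxx = -1.540943, Gamma_xxy = -0.342432, Gamma_xyy = 0.000000, Gamma_yxx = -0.684864, Gamma_yxy = -0.152192, Gamma_yyy = 0.000000
  tau = 0.500000: gamma = (-0.625000, 0.000000), gamma' = (-0.500000, 0.000000); Gamma_xxx = -1.694756, Gamma_xxy = -0.338951, Gamma_xyy = 0.000000, Gamma_yxx = -0.677902, Gamma_yxy = -0.135580, Gamma_yyy = 0.000000
  tau = 0.625000: gamma = (-0.687500, 0.000000), gamma' = (-0.500000, 0.000000); Gamma_xxx = -1.785171, Gamma_xxy = -0.324577, Gamma_xyy = 0.000000, Gamma_yxx = -0.649153, Gamma_yxy = -0.118028, Gamma_yyy = 0.000000
  tau = 0.750000: gamma = (-0.750000, 0.000000), gamma' = (-0.500000, 0.000000); Gamma_xxx = -1.823640, Gamma_xxy = -0.303940, Gamma_xyy = 0.000000, Gamma_yxx = -0.607880, Gamma_yxy = -0.101313, Gamma_yyy = 0.000000
  tau = 0.875000: gamma = (-0.812500, 0.000000), gamma' = (-0.500000, 0.000000); Gamma_xxx = -1.823862, Gamma_xxy = -0.280594, Gamma_xyy = 0.000000, Gamma_yxx = -0.561188, Gamma_yxy = -0.086337, Gamma_yyy = 0.000000
  tau = 1.000000: gamma = (-0.875000, 0.000000), gamma' = (-0.500000, 0.000000); Gamma_xxx = -1.798100, Gamma_xxy = -0.256871, Gamma_xyy = 0.000000, Gamma_yxx = -0.513743, Gamma_yxy = -0.073392, Gamma_yyy = 0.000000
step 0: V^x = -2.0000, V^y = 1.5000
step 1: k1 = (0.566324, 0.377549), k2 = (0.779753, 0.445573), k3 = (0.764491, 0.436852), k4 = (0.929113, 0.464557); V <- V + (h/6)(k1 + 2k2 + 2k3 + k4): V^x = -1.8090, V^y = 1.6086
step 2: k1 = (0.929294, 0.464647), k2 = (1.018920, 0.452853), k3 = (1.010541, 0.449129), k4 = (1.027180, 0.410872); V <- V + (h/6)(k1 + 2k2 + 2k3 + k4): V^x = -1.5584, V^y = 1.7203
step 3: k1 = (1.028978, 0.411591), k2 = (0.988636, 0.359504), k3 = (0.994194, 0.361525), k4 = (0.919149, 0.306383); V <- V + (h/6)(k1 + 2k2 + 2k3 + k4): V^x = -1.3120, V^y = 1.8103
step 4: k1 = (0.921159, 0.307053), k2 = (0.832047, 0.256014), k3 = (0.843100, 0.259415), k4 = (0.749182, 0.214052); V <- V + (h/6)(k1 + 2k2 + 2k3 + k4): V^x = -1.1028, V^y = 1.8749

Answer: V^x = -1.1028, V^y = 1.8749
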